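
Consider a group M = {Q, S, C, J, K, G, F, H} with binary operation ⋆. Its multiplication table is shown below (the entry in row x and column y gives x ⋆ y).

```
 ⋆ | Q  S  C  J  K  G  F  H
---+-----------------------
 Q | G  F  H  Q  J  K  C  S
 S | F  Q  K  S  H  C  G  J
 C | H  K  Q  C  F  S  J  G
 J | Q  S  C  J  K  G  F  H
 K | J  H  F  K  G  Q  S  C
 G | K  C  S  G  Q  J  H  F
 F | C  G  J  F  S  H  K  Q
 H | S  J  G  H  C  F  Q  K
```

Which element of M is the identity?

J

The identity e satisfies e ⋆ x = x for all x, so its row in the table reproduces the column headers.
Row J reads: Q, S, C, J, K, G, F, H — exactly the header order. So J is the identity.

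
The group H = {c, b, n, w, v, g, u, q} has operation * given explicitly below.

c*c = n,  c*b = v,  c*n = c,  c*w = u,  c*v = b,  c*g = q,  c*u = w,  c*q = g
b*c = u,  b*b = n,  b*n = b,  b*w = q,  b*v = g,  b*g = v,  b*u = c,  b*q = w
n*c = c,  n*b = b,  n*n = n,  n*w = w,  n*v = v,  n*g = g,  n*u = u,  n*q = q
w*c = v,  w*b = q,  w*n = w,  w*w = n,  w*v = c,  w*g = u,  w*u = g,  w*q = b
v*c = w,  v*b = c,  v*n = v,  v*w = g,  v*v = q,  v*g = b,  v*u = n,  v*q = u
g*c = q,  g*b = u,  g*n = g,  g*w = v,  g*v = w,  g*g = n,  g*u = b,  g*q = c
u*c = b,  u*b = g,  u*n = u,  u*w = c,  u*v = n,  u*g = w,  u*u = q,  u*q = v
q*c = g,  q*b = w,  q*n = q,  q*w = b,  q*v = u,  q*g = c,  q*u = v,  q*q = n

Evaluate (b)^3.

b^1 = b
b^2 = b * b = n
b^3 = n * b = b
(Structurally, H here is isomorphic to the dihedral group D_4.)

b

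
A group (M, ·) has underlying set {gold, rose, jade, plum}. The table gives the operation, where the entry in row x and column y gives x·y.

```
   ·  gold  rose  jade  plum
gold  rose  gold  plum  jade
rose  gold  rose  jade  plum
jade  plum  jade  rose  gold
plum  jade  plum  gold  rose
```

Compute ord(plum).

The identity element is rose (its row matches the header).
plum^1 = plum
plum^2 = plum·plum = rose
The first power of plum equal to the identity is plum^2, so ord(plum) = 2.

2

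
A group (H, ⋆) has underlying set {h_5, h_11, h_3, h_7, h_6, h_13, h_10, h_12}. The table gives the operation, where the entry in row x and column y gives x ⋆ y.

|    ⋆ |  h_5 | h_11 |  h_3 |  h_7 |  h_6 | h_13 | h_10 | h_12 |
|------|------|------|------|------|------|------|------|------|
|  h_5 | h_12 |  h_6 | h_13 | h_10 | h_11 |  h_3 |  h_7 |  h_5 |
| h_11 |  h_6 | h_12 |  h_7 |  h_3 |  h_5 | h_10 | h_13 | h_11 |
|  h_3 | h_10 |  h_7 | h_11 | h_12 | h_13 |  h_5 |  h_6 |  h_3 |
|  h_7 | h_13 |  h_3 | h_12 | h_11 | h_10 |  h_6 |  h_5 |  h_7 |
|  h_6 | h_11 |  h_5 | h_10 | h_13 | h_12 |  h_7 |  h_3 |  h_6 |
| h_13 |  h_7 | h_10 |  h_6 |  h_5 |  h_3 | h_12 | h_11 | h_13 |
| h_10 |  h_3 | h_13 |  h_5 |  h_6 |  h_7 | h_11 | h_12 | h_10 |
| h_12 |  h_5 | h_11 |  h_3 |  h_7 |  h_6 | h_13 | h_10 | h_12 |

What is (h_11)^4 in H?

h_11^1 = h_11
h_11^2 = h_11 ⋆ h_11 = h_12
h_11^3 = h_12 ⋆ h_11 = h_11
h_11^4 = h_11 ⋆ h_11 = h_12
(Structurally, H here is isomorphic to the dihedral group D_4.)

h_12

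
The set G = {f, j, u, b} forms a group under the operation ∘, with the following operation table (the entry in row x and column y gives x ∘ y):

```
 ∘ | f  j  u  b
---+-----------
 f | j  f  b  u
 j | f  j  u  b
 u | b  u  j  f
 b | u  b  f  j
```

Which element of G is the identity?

The identity e satisfies e ∘ x = x for all x, so its row in the table reproduces the column headers.
Row j reads: f, j, u, b — exactly the header order. So j is the identity.

j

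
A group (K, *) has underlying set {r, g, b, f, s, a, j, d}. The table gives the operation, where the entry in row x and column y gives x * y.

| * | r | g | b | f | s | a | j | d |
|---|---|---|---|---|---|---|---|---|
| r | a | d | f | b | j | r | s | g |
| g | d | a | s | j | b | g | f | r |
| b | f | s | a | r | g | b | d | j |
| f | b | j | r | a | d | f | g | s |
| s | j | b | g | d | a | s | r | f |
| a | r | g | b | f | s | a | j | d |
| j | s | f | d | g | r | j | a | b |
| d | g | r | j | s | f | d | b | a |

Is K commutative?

Check whether the table is symmetric across its main diagonal.
Every entry (row x, col y) equals the entry (row y, col x), so K is abelian.
(In fact K ≅ the elementary abelian group (Z_2)^3.)

Yes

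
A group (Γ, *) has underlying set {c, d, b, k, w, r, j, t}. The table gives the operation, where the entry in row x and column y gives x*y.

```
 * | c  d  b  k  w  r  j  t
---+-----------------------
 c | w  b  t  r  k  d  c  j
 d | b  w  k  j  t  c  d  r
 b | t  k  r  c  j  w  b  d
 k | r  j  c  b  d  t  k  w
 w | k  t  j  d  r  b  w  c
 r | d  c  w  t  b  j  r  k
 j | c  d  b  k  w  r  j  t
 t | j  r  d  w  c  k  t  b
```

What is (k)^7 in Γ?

d

k^1 = k
k^2 = k*k = b
k^3 = b*k = c
k^4 = c*k = r
k^5 = r*k = t
k^6 = t*k = w
k^7 = w*k = d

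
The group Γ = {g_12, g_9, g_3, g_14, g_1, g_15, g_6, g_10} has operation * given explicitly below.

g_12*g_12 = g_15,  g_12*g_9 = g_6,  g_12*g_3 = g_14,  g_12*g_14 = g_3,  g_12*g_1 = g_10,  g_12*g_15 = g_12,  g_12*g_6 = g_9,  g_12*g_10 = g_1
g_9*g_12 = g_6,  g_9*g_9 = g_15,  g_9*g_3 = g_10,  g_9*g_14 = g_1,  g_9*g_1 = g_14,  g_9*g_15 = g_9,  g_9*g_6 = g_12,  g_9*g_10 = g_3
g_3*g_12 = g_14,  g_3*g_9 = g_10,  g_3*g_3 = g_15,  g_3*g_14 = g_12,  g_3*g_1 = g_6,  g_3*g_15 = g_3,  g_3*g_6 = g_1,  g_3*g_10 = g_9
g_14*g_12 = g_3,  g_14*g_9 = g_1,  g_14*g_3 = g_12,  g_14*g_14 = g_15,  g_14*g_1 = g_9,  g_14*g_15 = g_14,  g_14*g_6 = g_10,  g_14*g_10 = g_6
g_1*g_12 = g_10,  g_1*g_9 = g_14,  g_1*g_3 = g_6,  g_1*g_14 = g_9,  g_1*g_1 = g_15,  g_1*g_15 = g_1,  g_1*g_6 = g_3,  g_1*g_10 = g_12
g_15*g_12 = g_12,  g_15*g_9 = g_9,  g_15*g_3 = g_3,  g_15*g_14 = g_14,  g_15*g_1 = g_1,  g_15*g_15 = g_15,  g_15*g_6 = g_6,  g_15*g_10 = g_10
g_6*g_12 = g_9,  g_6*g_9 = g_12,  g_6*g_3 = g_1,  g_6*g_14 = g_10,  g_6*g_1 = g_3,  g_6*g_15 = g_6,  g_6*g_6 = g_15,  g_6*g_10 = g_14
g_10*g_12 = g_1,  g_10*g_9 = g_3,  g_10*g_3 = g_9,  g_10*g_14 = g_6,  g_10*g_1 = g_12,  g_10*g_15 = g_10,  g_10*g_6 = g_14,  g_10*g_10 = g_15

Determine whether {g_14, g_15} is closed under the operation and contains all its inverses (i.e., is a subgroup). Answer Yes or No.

{g_14, g_15} contains the identity g_15.
Checking products: every product of two elements of {g_14, g_15} (read from the table) lies in {g_14, g_15}, so the set is closed.
In a finite group, a nonempty closed subset is a subgroup. So {g_14, g_15} ≤ Γ.
(Structurally, Γ here is isomorphic to the elementary abelian group (Z_2)^3.)

Yes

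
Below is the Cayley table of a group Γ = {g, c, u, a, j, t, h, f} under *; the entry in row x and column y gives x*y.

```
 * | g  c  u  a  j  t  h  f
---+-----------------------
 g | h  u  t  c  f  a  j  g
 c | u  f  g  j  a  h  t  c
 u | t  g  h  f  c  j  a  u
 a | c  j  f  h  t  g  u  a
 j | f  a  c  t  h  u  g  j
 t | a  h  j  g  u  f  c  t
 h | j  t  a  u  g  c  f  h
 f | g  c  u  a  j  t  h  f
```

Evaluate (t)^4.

t^1 = t
t^2 = t*t = f
t^3 = f*t = t
t^4 = t*t = f
(Structurally, Γ here is isomorphic to Z_2 x Z_4.)

f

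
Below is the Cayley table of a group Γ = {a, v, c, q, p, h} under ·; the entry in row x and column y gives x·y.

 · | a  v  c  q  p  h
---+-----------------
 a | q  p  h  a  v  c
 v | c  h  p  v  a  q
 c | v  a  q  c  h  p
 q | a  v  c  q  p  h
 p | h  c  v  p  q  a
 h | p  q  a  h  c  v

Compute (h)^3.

q

h^1 = h
h^2 = h·h = v
h^3 = v·h = q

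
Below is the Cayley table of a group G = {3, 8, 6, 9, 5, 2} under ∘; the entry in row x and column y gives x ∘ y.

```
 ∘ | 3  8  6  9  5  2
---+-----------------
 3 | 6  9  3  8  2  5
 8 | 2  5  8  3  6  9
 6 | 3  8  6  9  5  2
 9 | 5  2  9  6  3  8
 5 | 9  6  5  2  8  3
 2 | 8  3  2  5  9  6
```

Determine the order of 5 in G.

The identity element is 6 (its row matches the header).
5^1 = 5
5^2 = 5 ∘ 5 = 8
5^3 = 8 ∘ 5 = 6
The first power of 5 equal to the identity is 5^3, so ord(5) = 3.

3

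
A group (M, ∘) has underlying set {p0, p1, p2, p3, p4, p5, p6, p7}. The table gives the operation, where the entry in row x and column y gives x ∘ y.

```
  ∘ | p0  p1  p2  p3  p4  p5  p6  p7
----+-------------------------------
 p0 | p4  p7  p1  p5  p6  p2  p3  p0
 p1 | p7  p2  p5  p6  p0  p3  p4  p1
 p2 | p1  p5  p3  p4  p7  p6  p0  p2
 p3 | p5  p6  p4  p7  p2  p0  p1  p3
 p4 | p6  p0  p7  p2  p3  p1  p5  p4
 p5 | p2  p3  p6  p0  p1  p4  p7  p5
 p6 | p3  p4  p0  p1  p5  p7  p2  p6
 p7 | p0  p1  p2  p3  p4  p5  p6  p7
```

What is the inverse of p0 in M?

p1

First locate the identity: row p7 matches the header, so p7 is the identity.
Scan row p0 for p7: p0 ∘ p1 = p7. Hence p0^(-1) = p1.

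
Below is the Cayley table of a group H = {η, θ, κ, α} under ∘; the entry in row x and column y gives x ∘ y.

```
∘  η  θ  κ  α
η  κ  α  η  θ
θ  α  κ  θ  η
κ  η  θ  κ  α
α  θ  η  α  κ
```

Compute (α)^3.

α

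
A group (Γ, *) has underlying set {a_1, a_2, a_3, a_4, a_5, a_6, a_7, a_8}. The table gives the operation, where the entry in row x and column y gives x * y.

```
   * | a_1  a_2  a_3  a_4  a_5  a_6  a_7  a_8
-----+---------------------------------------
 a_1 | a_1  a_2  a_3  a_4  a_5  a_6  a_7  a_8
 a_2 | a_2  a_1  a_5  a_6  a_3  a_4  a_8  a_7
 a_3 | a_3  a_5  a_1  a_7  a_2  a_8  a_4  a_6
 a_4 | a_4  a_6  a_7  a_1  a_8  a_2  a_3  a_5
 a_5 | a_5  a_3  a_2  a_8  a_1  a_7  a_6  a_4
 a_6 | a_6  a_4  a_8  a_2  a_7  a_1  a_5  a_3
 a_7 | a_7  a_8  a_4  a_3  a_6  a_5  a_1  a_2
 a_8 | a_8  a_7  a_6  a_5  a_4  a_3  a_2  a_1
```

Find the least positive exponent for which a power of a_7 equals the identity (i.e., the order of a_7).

The identity element is a_1 (its row matches the header).
a_7^1 = a_7
a_7^2 = a_7 * a_7 = a_1
The first power of a_7 equal to the identity is a_7^2, so ord(a_7) = 2.

2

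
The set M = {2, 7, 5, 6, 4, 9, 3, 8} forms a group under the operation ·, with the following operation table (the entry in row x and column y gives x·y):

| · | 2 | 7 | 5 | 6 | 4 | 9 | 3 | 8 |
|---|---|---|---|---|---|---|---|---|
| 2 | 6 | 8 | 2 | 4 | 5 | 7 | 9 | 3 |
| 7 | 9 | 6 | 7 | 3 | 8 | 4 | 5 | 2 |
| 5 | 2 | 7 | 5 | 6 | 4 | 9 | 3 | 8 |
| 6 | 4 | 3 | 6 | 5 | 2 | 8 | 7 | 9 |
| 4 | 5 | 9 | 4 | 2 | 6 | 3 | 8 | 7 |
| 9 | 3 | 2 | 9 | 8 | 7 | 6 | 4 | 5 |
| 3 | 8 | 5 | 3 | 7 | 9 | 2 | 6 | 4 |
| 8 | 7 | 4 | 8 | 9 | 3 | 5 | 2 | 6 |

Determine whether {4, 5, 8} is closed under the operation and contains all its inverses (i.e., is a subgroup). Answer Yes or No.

8·8 = 6, which is not in {4, 5, 8}.
The subset is not closed under ·, so it is not a subgroup.

No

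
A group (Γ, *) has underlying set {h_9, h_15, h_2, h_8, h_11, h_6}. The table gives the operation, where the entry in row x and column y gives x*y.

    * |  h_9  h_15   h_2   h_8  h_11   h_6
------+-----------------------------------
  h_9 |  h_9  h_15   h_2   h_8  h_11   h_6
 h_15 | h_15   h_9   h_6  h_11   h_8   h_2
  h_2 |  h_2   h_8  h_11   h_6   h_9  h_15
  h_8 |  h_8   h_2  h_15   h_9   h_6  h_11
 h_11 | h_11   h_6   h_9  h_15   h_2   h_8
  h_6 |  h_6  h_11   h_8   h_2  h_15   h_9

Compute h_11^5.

h_11^1 = h_11
h_11^2 = h_11*h_11 = h_2
h_11^3 = h_2*h_11 = h_9
h_11^4 = h_9*h_11 = h_11
h_11^5 = h_11*h_11 = h_2

h_2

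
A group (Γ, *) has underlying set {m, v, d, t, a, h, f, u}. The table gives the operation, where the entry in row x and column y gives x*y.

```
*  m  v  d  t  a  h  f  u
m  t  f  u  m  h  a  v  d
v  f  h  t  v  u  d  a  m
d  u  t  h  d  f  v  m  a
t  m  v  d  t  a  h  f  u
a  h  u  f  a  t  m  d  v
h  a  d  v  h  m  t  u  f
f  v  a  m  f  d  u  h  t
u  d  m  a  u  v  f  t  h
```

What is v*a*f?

t

v*a = u
u*f = t
(Structurally, Γ here is isomorphic to Z_2 x Z_4.)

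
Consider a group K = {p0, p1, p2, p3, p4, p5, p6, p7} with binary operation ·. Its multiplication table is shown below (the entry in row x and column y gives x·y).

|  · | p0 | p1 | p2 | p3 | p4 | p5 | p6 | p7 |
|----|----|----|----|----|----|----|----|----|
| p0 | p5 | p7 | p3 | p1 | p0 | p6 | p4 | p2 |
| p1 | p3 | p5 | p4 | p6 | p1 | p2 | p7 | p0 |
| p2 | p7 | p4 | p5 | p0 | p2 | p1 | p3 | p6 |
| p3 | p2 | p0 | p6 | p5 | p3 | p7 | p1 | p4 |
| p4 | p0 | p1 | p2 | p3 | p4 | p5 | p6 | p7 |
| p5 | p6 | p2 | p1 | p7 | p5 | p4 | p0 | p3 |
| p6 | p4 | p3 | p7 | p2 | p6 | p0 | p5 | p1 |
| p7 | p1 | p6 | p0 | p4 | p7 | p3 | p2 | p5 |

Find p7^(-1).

p3

First locate the identity: row p4 matches the header, so p4 is the identity.
Scan row p7 for p4: p7·p3 = p4. Hence p7^(-1) = p3.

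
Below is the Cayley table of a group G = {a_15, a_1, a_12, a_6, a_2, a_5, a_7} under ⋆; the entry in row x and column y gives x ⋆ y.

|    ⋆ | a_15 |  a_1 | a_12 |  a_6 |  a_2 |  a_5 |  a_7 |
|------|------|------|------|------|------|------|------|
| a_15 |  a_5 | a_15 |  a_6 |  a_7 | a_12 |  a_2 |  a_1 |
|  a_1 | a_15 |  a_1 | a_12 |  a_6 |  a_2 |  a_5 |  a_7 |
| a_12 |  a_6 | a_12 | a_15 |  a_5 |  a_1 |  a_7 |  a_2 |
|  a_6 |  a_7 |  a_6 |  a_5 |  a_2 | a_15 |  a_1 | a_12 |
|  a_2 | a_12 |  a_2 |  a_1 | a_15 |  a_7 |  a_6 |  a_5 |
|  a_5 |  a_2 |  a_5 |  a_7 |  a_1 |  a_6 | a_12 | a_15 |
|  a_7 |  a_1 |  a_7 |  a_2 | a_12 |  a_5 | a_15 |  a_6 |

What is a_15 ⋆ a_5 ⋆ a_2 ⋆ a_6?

a_12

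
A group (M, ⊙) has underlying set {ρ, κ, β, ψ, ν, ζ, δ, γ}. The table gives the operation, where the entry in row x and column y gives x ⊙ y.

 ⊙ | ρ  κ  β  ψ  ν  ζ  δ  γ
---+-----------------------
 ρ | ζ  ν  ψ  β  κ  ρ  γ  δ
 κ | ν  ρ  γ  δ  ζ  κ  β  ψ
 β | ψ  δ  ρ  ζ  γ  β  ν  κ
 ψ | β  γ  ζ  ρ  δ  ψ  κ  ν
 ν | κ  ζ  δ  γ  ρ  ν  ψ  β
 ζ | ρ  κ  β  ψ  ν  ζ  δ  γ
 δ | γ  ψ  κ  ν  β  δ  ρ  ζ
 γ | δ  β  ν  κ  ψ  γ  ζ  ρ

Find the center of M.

An element z is central iff its row equals its column in the table.
For ψ: ψ ⊙ γ = ν ≠ κ = γ ⊙ ψ, so ψ ∉ Z.
Checking each element this way leaves Z(M) = {ζ, ρ}.

{ζ, ρ}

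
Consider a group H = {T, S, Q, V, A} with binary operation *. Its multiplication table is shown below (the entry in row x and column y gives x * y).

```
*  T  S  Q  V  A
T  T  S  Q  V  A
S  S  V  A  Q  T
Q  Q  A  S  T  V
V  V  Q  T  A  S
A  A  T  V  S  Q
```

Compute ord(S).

5

The identity element is T (its row matches the header).
S^1 = S
S^2 = S * S = V
S^3 = V * S = Q
S^4 = Q * S = A
S^5 = A * S = T
The first power of S equal to the identity is S^5, so ord(S) = 5.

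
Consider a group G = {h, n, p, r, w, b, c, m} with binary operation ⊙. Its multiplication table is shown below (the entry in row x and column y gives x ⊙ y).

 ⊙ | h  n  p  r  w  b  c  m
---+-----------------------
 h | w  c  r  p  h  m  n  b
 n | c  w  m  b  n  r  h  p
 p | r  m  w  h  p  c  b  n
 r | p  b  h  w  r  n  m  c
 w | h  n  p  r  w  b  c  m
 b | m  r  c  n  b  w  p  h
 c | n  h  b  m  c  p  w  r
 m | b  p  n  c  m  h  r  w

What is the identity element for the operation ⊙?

w

The identity e satisfies e ⊙ x = x for all x, so its row in the table reproduces the column headers.
Row w reads: h, n, p, r, w, b, c, m — exactly the header order. So w is the identity.
(Structurally, G here is isomorphic to the elementary abelian group (Z_2)^3.)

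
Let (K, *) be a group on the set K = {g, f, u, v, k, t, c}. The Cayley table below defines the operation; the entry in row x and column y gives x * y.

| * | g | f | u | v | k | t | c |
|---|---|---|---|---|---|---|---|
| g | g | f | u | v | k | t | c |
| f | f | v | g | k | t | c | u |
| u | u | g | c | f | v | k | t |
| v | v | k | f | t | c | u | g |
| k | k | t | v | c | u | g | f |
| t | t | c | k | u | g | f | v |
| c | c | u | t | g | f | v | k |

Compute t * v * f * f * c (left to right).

t * v = u
u * f = g
g * f = f
f * c = u

u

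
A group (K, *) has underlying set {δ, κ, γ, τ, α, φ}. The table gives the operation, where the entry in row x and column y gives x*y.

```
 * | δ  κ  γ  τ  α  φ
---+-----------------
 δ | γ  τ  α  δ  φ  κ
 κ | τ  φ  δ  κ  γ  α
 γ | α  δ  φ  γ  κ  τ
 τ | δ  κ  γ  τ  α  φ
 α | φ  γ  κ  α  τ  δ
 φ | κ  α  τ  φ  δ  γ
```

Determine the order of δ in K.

The identity element is τ (its row matches the header).
δ^1 = δ
δ^2 = δ*δ = γ
δ^3 = γ*δ = α
δ^4 = α*δ = φ
δ^5 = φ*δ = κ
δ^6 = κ*δ = τ
The first power of δ equal to the identity is δ^6, so ord(δ) = 6.

6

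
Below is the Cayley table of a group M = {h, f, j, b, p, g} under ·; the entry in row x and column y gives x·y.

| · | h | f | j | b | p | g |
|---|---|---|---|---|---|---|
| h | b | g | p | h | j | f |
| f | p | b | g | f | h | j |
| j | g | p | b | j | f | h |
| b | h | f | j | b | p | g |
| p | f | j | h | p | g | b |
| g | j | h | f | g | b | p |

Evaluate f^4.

f^1 = f
f^2 = f·f = b
f^3 = b·f = f
f^4 = f·f = b

b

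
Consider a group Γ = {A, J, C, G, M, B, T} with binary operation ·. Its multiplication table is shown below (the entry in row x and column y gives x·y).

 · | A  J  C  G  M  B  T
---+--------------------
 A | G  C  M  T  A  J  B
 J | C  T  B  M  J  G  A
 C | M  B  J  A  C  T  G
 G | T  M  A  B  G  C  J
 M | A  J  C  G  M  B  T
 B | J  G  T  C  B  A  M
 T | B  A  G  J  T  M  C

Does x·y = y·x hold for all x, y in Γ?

Yes

Check whether the table is symmetric across its main diagonal.
Every entry (row x, col y) equals the entry (row y, col x), so Γ is abelian.
(In fact Γ ≅ the cyclic group Z_7.)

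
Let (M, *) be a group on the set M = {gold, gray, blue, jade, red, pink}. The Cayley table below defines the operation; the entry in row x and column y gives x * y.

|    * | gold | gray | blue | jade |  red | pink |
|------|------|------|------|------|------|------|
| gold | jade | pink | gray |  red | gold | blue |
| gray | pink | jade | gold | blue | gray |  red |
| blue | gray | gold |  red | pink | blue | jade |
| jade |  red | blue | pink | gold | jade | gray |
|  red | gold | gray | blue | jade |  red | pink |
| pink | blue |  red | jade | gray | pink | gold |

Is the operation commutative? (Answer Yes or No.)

Yes

Check whether the table is symmetric across its main diagonal.
Every entry (row x, col y) equals the entry (row y, col x), so M is abelian.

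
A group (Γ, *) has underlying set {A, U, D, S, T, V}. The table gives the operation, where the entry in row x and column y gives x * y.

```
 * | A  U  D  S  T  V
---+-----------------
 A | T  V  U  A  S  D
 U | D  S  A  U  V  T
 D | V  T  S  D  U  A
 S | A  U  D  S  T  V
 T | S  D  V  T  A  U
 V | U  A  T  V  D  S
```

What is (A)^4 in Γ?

A

A^1 = A
A^2 = A * A = T
A^3 = T * A = S
A^4 = S * A = A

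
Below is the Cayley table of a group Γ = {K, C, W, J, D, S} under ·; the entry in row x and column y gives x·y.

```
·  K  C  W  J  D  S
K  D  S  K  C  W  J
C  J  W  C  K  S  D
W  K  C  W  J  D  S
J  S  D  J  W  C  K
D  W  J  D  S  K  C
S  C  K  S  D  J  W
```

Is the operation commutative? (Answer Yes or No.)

K·J = C but J·K = S.
Since K and J do not commute, Γ is not abelian.

No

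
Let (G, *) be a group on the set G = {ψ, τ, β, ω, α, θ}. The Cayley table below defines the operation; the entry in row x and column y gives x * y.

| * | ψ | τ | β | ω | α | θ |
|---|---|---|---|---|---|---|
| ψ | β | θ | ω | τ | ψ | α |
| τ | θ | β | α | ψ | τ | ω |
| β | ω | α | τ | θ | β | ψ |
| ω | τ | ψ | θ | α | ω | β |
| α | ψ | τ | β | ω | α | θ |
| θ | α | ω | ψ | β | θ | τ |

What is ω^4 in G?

ω^1 = ω
ω^2 = ω * ω = α
ω^3 = α * ω = ω
ω^4 = ω * ω = α
(Structurally, G here is isomorphic to the cyclic group Z_6.)

α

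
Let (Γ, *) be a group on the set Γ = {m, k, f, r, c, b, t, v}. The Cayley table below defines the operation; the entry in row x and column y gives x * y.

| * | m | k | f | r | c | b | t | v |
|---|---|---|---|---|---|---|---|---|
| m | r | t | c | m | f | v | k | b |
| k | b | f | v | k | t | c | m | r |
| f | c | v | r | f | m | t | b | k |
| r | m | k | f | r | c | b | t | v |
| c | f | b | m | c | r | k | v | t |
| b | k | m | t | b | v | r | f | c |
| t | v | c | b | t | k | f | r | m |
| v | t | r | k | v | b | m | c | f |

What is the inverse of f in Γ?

f

First locate the identity: row r matches the header, so r is the identity.
Scan row f for r: f * f = r. Hence f^(-1) = f.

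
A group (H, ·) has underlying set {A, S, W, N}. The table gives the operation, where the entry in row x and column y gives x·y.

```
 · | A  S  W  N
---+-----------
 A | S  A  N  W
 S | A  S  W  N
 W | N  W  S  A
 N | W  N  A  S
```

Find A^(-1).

First locate the identity: row S matches the header, so S is the identity.
Scan row A for S: A·A = S. Hence A^(-1) = A.

A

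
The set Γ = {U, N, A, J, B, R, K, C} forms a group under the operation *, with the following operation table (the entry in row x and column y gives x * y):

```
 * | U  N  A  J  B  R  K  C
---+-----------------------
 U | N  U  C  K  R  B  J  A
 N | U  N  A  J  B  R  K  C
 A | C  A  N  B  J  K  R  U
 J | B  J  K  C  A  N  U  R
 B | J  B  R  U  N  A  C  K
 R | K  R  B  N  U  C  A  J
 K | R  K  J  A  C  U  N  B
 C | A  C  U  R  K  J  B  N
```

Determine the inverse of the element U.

First locate the identity: row N matches the header, so N is the identity.
Scan row U for N: U * U = N. Hence U^(-1) = U.

U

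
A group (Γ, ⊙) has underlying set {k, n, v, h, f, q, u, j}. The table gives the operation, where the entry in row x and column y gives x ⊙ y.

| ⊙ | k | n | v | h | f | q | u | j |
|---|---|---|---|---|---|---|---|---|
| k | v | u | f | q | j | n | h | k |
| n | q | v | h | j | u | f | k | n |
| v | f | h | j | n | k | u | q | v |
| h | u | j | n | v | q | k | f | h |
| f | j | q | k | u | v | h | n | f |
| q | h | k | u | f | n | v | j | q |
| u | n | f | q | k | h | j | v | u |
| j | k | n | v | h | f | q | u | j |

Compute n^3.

n^1 = n
n^2 = n ⊙ n = v
n^3 = v ⊙ n = h
(Structurally, Γ here is isomorphic to the quaternion group Q_8.)

h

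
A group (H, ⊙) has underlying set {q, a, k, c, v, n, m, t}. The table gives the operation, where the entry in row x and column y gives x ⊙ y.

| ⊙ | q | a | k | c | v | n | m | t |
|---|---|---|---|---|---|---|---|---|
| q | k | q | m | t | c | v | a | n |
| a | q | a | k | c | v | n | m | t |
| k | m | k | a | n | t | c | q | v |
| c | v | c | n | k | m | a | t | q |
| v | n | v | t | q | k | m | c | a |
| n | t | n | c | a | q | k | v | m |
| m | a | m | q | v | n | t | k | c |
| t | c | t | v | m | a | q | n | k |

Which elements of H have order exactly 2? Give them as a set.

Identity is a. Compute the order of each non-identity element by repeated multiplication:
  q: q → k → m → a  (order 4)
  k: k → a  (order 2)
  c: c → k → n → a  (order 4)
  v: v → k → t → a  (order 4)
  n: n → k → c → a  (order 4)
  m: m → k → q → a  (order 4)
  t: t → k → v → a  (order 4)
Elements of order 2: {k}.

{k}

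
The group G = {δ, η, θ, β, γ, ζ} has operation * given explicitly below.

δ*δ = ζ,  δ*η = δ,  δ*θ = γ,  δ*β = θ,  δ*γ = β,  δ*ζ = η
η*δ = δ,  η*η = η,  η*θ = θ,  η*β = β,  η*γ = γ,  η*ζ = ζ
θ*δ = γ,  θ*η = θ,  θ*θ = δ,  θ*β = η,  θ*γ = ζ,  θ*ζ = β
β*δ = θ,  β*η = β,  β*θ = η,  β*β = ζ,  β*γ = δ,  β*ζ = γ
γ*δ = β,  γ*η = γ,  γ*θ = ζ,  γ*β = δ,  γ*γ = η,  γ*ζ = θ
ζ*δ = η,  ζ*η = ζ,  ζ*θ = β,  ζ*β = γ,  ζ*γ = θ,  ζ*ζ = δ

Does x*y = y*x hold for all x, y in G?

Yes

Check whether the table is symmetric across its main diagonal.
Every entry (row x, col y) equals the entry (row y, col x), so G is abelian.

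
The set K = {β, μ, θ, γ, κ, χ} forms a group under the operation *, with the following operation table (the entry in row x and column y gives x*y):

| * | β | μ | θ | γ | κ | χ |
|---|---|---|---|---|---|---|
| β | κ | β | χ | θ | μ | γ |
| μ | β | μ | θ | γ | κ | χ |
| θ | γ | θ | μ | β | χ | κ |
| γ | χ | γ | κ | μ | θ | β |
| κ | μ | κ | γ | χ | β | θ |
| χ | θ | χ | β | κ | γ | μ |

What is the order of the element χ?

The identity element is μ (its row matches the header).
χ^1 = χ
χ^2 = χ*χ = μ
The first power of χ equal to the identity is χ^2, so ord(χ) = 2.

2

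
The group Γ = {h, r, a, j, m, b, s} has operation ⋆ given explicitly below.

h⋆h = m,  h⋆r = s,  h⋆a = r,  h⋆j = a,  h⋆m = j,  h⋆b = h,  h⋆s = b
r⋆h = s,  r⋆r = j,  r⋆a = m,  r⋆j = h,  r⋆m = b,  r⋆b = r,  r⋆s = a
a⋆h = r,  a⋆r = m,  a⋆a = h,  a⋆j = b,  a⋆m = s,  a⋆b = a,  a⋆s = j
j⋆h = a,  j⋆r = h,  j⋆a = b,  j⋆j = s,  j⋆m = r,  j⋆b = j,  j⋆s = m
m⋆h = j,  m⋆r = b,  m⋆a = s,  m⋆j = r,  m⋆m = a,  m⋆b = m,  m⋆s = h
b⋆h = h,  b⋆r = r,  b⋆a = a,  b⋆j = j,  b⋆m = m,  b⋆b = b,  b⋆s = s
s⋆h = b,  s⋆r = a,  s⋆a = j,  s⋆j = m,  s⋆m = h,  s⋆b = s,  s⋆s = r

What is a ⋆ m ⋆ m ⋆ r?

a ⋆ m = s
s ⋆ m = h
h ⋆ r = s
(Structurally, Γ here is isomorphic to the cyclic group Z_7.)

s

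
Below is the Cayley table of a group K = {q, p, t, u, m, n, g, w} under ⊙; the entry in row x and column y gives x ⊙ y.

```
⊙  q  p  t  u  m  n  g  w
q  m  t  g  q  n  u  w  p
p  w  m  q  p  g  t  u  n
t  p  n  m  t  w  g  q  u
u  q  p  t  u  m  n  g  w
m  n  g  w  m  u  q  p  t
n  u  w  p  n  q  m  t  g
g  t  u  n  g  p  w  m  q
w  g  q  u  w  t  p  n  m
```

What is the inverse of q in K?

First locate the identity: row u matches the header, so u is the identity.
Scan row q for u: q ⊙ n = u. Hence q^(-1) = n.

n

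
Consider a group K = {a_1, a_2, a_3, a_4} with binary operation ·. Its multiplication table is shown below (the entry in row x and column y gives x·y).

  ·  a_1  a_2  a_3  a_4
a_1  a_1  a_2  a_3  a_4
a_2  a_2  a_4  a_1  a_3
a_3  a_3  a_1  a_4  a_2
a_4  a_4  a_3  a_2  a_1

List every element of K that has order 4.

Identity is a_1. Compute the order of each non-identity element by repeated multiplication:
  a_2: a_2 → a_4 → a_3 → a_1  (order 4)
  a_3: a_3 → a_4 → a_2 → a_1  (order 4)
  a_4: a_4 → a_1  (order 2)
Elements of order 4: {a_2, a_3}.

{a_2, a_3}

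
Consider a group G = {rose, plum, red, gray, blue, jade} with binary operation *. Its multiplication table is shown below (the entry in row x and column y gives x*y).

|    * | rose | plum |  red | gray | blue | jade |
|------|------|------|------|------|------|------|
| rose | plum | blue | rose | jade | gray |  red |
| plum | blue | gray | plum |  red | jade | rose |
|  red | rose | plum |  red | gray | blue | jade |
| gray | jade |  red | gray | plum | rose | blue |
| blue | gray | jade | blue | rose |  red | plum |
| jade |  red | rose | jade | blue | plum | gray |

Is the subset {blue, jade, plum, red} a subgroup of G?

No

plum*plum = gray, which is not in {blue, jade, plum, red}.
The subset is not closed under *, so it is not a subgroup.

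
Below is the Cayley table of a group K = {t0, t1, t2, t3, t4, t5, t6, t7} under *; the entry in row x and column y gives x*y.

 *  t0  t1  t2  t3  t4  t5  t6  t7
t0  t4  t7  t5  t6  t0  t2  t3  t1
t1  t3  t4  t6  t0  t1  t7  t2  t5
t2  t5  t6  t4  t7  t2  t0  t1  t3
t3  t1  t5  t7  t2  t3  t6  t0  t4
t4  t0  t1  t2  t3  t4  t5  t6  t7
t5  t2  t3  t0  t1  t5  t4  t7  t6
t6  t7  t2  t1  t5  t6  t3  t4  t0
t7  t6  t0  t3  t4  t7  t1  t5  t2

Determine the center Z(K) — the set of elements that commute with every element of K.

An element z is central iff its row equals its column in the table.
For t7: t7*t5 = t1 ≠ t6 = t5*t7, so t7 ∉ Z.
Checking each element this way leaves Z(K) = {t2, t4}.

{t2, t4}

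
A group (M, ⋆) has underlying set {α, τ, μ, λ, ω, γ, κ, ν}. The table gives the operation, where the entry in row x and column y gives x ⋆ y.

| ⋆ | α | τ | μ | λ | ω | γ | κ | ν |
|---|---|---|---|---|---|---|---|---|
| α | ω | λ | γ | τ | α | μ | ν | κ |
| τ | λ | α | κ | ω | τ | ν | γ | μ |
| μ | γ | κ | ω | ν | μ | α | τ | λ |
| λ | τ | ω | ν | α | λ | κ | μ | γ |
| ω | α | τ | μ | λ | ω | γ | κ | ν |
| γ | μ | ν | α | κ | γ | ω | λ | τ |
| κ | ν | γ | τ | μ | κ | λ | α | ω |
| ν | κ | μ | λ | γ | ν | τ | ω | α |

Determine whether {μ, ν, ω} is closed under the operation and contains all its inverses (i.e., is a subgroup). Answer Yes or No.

No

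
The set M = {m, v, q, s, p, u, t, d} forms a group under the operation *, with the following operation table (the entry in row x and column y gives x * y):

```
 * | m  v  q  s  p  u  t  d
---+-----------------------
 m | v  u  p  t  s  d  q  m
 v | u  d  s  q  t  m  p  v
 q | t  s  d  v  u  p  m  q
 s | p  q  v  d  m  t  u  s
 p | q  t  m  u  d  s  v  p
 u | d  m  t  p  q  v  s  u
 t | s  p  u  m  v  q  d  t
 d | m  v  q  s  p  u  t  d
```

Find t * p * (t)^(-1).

p

The identity is d. In row t, the entry d sits in column t, so t^(-1) = t.
t * p = v
v * t = p
(Structurally, M here is isomorphic to the dihedral group D_4.)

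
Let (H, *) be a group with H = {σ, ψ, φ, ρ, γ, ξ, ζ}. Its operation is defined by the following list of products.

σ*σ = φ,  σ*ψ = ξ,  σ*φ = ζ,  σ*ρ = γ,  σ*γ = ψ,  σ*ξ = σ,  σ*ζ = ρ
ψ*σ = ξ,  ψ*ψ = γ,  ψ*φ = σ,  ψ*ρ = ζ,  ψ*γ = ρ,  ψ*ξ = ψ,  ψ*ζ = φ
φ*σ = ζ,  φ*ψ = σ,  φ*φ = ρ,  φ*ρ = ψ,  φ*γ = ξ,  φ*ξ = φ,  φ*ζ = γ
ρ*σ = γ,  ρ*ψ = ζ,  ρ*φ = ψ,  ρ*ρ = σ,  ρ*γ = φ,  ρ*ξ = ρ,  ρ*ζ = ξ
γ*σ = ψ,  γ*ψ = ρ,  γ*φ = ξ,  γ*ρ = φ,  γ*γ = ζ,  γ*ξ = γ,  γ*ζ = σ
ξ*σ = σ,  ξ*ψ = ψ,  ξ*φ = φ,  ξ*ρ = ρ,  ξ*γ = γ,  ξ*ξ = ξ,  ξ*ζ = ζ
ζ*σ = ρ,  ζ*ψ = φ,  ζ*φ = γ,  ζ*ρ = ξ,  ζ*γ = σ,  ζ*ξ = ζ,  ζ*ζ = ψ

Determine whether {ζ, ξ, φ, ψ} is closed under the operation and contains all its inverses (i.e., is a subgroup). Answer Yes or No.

No

ψ * ψ = γ, which is not in {ζ, ξ, φ, ψ}.
The subset is not closed under *, so it is not a subgroup.
(Structurally, H here is isomorphic to the cyclic group Z_7.)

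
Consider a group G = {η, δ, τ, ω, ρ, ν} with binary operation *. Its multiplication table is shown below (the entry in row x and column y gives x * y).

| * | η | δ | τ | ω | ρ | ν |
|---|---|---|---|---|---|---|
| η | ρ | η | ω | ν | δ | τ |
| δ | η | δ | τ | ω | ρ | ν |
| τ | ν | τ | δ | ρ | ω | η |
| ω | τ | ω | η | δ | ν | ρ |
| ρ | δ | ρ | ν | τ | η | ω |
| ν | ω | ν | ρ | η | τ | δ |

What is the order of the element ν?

2

The identity element is δ (its row matches the header).
ν^1 = ν
ν^2 = ν * ν = δ
The first power of ν equal to the identity is ν^2, so ord(ν) = 2.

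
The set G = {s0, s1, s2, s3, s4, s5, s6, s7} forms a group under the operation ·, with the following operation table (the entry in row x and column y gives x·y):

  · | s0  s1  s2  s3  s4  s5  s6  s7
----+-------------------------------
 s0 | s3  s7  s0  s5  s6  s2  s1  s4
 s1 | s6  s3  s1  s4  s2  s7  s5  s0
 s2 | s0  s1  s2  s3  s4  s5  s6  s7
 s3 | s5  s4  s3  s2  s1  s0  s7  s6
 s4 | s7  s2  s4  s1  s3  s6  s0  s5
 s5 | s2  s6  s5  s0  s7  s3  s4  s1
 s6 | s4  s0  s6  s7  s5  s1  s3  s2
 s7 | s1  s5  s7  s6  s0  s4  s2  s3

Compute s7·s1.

s5

Read row s7, column s1: s7·s1 = s5.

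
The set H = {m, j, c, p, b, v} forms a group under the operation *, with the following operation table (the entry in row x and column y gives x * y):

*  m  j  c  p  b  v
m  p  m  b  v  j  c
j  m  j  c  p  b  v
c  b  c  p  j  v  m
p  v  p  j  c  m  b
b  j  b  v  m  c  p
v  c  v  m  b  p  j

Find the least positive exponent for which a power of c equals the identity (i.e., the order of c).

The identity element is j (its row matches the header).
c^1 = c
c^2 = c * c = p
c^3 = p * c = j
The first power of c equal to the identity is c^3, so ord(c) = 3.

3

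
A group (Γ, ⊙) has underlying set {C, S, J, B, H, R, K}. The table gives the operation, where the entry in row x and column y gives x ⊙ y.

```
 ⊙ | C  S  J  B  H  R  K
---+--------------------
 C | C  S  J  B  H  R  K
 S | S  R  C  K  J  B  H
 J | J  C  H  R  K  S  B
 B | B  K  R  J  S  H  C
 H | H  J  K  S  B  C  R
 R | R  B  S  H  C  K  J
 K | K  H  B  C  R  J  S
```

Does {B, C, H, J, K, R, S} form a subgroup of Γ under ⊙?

{B, C, H, J, K, R, S} contains the identity C.
Checking products: every product of two elements of {B, C, H, J, K, R, S} (read from the table) lies in {B, C, H, J, K, R, S}, so the set is closed.
In a finite group, a nonempty closed subset is a subgroup. So {B, C, H, J, K, R, S} ≤ Γ.

Yes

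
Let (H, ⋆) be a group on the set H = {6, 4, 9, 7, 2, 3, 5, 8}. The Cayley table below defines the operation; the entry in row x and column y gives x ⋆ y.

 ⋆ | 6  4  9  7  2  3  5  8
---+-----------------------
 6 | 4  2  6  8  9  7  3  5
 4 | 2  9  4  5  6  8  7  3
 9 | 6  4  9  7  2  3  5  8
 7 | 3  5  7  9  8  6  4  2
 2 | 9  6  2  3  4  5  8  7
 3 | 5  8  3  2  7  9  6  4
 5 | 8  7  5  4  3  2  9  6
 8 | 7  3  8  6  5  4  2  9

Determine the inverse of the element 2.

6

First locate the identity: row 9 matches the header, so 9 is the identity.
Scan row 2 for 9: 2 ⋆ 6 = 9. Hence 2^(-1) = 6.
(Structurally, H here is isomorphic to the dihedral group D_4.)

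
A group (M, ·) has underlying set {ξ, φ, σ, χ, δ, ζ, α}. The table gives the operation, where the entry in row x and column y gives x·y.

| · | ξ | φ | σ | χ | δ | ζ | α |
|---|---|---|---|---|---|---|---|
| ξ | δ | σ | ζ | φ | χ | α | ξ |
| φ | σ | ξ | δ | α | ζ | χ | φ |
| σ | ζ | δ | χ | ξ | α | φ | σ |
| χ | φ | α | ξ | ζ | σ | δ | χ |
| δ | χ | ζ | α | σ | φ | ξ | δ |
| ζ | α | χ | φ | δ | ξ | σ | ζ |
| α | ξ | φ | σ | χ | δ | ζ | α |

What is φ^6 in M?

χ

φ^1 = φ
φ^2 = φ·φ = ξ
φ^3 = ξ·φ = σ
φ^4 = σ·φ = δ
φ^5 = δ·φ = ζ
φ^6 = ζ·φ = χ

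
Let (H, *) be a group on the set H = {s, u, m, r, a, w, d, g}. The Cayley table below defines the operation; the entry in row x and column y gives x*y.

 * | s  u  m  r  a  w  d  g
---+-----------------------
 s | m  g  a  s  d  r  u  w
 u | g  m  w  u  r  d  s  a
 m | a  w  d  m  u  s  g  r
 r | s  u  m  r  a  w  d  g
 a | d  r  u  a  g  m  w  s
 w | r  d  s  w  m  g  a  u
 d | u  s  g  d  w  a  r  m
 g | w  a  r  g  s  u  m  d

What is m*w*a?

m*w = s
s*a = d
(Structurally, H here is isomorphic to the cyclic group Z_8.)

d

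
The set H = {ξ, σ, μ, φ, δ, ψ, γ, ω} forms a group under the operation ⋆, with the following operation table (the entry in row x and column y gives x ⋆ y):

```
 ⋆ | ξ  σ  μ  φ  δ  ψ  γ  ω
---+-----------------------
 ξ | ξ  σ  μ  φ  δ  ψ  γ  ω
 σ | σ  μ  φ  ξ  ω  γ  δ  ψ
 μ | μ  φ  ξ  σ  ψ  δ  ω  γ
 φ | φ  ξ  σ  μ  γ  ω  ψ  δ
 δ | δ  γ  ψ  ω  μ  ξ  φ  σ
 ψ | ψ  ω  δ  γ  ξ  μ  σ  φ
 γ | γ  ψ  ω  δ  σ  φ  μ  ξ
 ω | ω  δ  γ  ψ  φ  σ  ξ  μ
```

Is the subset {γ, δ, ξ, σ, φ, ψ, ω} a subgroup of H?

No

ψ ⋆ ψ = μ, which is not in {γ, δ, ξ, σ, φ, ψ, ω}.
The subset is not closed under ⋆, so it is not a subgroup.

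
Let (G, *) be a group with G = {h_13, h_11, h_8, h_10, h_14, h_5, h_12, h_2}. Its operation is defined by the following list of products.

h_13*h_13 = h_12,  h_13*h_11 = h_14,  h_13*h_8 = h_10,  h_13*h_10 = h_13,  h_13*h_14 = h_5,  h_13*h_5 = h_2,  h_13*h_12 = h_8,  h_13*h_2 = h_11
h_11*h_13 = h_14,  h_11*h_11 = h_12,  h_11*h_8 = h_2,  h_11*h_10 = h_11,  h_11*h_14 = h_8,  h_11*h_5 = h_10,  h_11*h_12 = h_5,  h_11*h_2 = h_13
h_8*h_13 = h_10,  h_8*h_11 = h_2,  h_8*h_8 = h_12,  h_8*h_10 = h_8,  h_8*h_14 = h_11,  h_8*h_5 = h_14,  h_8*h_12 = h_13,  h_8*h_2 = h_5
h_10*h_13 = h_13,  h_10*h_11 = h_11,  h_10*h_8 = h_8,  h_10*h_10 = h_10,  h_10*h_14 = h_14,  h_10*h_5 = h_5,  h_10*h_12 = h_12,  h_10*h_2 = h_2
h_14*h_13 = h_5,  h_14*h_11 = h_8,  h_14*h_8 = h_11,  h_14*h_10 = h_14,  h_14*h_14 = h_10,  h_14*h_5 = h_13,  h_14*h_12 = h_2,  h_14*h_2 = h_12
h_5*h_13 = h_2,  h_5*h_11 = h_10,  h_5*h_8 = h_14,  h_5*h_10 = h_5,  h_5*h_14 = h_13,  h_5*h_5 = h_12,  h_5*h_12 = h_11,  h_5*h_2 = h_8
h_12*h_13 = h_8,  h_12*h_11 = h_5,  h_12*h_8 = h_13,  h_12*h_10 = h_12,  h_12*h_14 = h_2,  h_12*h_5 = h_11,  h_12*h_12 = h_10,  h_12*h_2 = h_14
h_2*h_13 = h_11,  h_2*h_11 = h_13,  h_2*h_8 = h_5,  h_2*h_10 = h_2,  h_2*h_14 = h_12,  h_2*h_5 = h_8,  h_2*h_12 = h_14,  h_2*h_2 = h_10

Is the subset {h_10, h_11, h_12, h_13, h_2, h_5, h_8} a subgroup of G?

No

h_5*h_8 = h_14, which is not in {h_10, h_11, h_12, h_13, h_2, h_5, h_8}.
The subset is not closed under *, so it is not a subgroup.
(Structurally, G here is isomorphic to Z_2 x Z_4.)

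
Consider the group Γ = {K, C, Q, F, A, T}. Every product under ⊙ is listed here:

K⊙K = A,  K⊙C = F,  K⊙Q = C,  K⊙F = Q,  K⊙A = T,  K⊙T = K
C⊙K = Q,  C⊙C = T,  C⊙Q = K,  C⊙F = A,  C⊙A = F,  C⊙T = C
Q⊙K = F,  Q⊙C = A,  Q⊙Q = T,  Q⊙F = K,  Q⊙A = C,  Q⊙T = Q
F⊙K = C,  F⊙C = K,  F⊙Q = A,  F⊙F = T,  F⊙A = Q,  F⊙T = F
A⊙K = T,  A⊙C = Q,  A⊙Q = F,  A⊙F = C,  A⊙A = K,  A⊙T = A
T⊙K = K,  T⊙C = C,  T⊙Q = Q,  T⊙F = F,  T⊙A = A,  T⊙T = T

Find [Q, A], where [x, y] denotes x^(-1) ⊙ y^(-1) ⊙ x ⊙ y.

K

Identity is T; from the table Q^(-1) = Q and A^(-1) = K.
Q ⊙ K = F
F ⊙ Q = A
A ⊙ A = K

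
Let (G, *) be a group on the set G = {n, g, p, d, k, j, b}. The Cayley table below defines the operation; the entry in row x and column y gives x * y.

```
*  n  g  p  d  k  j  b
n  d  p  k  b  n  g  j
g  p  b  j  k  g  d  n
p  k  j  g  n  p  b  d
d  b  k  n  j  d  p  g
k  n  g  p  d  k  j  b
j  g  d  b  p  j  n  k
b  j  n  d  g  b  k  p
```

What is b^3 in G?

d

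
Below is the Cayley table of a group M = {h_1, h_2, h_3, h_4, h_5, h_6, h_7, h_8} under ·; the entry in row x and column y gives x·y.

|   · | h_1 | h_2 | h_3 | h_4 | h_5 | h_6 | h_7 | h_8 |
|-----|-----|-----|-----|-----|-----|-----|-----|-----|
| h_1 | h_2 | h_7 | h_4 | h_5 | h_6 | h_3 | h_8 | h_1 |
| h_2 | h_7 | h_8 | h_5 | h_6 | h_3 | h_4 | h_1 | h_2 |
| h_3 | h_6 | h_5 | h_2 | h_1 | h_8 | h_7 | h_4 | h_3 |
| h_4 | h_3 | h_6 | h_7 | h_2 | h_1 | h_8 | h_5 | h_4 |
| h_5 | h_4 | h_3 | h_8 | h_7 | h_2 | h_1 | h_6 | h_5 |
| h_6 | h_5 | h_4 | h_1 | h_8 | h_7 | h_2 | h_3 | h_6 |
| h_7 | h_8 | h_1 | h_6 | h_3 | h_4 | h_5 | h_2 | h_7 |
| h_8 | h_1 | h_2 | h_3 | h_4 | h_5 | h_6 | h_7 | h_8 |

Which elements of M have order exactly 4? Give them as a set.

Identity is h_8. Compute the order of each non-identity element by repeated multiplication:
  h_1: h_1 → h_2 → h_7 → h_8  (order 4)
  h_2: h_2 → h_8  (order 2)
  h_3: h_3 → h_2 → h_5 → h_8  (order 4)
  h_4: h_4 → h_2 → h_6 → h_8  (order 4)
  h_5: h_5 → h_2 → h_3 → h_8  (order 4)
  h_6: h_6 → h_2 → h_4 → h_8  (order 4)
  h_7: h_7 → h_2 → h_1 → h_8  (order 4)
Elements of order 4: {h_1, h_3, h_4, h_5, h_6, h_7}.

{h_1, h_3, h_4, h_5, h_6, h_7}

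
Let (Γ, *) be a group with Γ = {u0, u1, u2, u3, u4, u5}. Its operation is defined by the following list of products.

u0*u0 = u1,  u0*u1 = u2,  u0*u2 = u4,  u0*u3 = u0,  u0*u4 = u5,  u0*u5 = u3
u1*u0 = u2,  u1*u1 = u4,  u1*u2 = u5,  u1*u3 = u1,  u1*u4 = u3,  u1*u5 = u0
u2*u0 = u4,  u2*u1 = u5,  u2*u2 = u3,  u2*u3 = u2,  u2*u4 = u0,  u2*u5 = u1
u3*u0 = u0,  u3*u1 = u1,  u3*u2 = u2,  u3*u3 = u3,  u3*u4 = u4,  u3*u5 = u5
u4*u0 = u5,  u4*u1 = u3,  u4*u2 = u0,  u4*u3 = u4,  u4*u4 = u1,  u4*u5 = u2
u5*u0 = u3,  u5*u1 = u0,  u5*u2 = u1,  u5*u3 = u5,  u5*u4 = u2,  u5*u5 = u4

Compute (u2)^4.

u3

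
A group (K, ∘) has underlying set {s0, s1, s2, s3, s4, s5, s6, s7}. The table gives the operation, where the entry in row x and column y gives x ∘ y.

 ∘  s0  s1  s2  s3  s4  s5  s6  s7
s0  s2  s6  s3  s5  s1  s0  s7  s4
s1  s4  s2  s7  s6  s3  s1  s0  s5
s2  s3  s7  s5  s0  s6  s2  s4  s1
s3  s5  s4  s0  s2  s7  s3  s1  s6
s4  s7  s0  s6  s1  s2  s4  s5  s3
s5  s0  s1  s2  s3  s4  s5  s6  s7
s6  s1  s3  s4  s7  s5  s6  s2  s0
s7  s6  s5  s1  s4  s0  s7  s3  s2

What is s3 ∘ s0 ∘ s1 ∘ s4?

s3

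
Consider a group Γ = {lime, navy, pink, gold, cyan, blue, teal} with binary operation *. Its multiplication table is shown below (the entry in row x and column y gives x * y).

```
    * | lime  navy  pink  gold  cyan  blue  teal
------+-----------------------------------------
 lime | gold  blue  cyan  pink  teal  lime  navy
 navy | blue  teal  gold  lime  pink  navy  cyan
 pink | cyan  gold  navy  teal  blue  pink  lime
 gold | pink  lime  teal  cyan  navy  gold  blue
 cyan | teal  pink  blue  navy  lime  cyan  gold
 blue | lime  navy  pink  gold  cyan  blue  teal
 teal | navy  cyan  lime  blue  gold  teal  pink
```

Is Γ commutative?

Yes

Check whether the table is symmetric across its main diagonal.
Every entry (row x, col y) equals the entry (row y, col x), so Γ is abelian.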